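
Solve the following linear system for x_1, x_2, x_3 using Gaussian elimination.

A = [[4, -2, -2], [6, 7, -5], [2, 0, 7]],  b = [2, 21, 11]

Forward elimination on [A|b]:
R2 <- R2 - (3/2)*R1:  [  0  10  -2  18 ]
R3 <- R3 - (1/2)*R1:  [  0   1   8  10 ]
R3 <- R3 - (1/10)*R2:  [    0     0  41/5  41/5 ]
Row echelon form:
[ 4  -2    -2  |     2 ]
[ 0  10    -2  |    18 ]
[ 0   0  41/5  |  41/5 ]
Back-substitution:
x_3 = (41/5) / (41/5) = 1
x_2 = (18 - (-2)*(1)) / 10 = 2
x_1 = (2 - (-2)*(2) - (-2)*(1)) / 4 = 2

(2, 2, 1)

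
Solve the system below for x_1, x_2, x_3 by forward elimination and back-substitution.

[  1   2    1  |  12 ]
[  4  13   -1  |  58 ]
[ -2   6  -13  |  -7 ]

Forward elimination on [A|b]:
R2 <- R2 - (4)*R1:  [  0   5  -5  10 ]
R3 <- R3 - (-2)*R1:  [   0   10  -11   17 ]
R3 <- R3 - (2)*R2:  [  0   0  -1  -3 ]
Row echelon form:
[ 1  2   1  |  12 ]
[ 0  5  -5  |  10 ]
[ 0  0  -1  |  -3 ]
Back-substitution:
x_3 = (-3) / -1 = 3
x_2 = (10 - (-5)*(3)) / 5 = 5
x_1 = (12 - (2)*(5) - (1)*(3)) / 1 = -1

(-1, 5, 3)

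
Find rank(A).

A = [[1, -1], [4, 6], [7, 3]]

rank(A) = 2

Row reduction:
R2 <- R2 - (4)*R1:  [  0  10 ]
R3 <- R3 - (7)*R1:  [  0  10 ]
R3 <- R3 - (1)*R2:  [ 0  0 ]
Row echelon form:
[ 1  -1 ]
[ 0  10 ]
[ 0   0 ]
Nonzero rows / pivot columns: 2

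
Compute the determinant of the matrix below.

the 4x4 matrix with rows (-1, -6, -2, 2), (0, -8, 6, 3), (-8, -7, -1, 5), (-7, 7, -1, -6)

Forward elimination:
R3 <- R3 - (8)*R1:  [   0   41   15  -11 ]
R4 <- R4 - (7)*R1:  [   0   49   13  -20 ]
R3 <- R3 - (-41/8)*R2:  [     0      0  183/4   35/8 ]
R4 <- R4 - (-49/8)*R2:  [     0      0  199/4  -13/8 ]
R4 <- R4 - (199/183)*R3:  [         0          0          0  -1168/183 ]
Upper-triangular form:
[ -1  -6     -2          2 ]
[  0  -8      6          3 ]
[  0   0  183/4       35/8 ]
[  0   0      0  -1168/183 ]
det(A) = (-1)^0 * (-1) * (-8) * (183/4) * (-1168/183) = -2336  (0 row swaps -> sign +1)

det(A) = -2336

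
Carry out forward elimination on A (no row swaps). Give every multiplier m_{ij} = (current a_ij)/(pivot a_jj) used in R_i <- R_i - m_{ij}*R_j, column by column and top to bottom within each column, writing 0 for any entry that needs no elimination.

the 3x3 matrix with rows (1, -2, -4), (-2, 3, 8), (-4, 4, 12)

multipliers: -2, -4, 4

Forward elimination:
R2 <- R2 - (-2)*R1:  [  0  -1   0 ]
R3 <- R3 - (-4)*R1:  [  0  -4  -4 ]
R3 <- R3 - (4)*R2:  [  0   0  -4 ]
Multipliers (in order of application): m_{21} = -2, m_{31} = -4, m_{32} = 4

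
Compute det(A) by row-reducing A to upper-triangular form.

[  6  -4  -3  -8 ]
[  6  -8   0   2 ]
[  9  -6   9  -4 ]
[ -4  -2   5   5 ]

Forward elimination:
R2 <- R2 - (1)*R1:  [  0  -4   3  10 ]
R3 <- R3 - (3/2)*R1:  [    0     0  27/2     8 ]
R4 <- R4 - (-2/3)*R1:  [     0  -14/3      3   -1/3 ]
R4 <- R4 - (7/6)*R2:  [    0     0  -1/2   -12 ]
R4 <- R4 - (-1/27)*R3:  [       0        0        0  -316/27 ]
Upper-triangular form:
[ 6  -4    -3       -8 ]
[ 0  -4     3       10 ]
[ 0   0  27/2        8 ]
[ 0   0     0  -316/27 ]
det(A) = (-1)^0 * (6) * (-4) * (27/2) * (-316/27) = 3792  (0 row swaps -> sign +1)

det(A) = 3792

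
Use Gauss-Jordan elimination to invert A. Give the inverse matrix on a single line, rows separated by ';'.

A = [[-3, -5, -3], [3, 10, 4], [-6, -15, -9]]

Gauss-Jordan on [A | I]:
R1 <- (1/-3)*R1:  [    1   5/3     1  |  -1/3     0     0 ]
R2 <- R2 - (3)*R1:  [ 0  5  1  |  1  1  0 ]
R3 <- R3 - (-6)*R1:  [  0  -5  -3  |  -2   0   1 ]
R2 <- (1/5)*R2:  [   0    1  1/5  |  1/5  1/5    0 ]
R1 <- R1 - (5/3)*R2:  [    1     0   2/3  |  -2/3  -1/3     0 ]
R3 <- R3 - (-5)*R2:  [  0   0  -2  |  -1   1   1 ]
R3 <- (1/-2)*R3:  [    0     0     1  |   1/2  -1/2  -1/2 ]
R1 <- R1 - (2/3)*R3:  [   1    0    0  |   -1    0  1/3 ]
R2 <- R2 - (1/5)*R3:  [    0     1     0  |  1/10  3/10  1/10 ]
Right block of [I | A^{-1}] is the inverse:
[   -1     0   1/3 ]
[ 1/10  3/10  1/10 ]
[  1/2  -1/2  -1/2 ]

inverse = [-1 0 1/3; 1/10 3/10 1/10; 1/2 -1/2 -1/2]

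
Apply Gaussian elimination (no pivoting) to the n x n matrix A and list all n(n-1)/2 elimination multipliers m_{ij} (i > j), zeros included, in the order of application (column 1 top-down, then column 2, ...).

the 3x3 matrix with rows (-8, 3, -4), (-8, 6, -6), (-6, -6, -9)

multipliers: 1, 3/4, -11/4

Forward elimination:
R2 <- R2 - (1)*R1:  [  0   3  -2 ]
R3 <- R3 - (3/4)*R1:  [     0  -33/4     -6 ]
R3 <- R3 - (-11/4)*R2:  [     0      0  -23/2 ]
Multipliers (in order of application): m_{21} = 1, m_{31} = 3/4, m_{32} = -11/4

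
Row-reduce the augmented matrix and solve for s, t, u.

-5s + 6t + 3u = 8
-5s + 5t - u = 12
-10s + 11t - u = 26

Forward elimination on [A|b]:
R2 <- R2 - (1)*R1:  [  0  -1  -4   4 ]
R3 <- R3 - (2)*R1:  [  0  -1  -7  10 ]
R3 <- R3 - (1)*R2:  [  0   0  -3   6 ]
Row echelon form:
[ -5   6   3  |  8 ]
[  0  -1  -4  |  4 ]
[  0   0  -3  |  6 ]
Back-substitution:
u = (6) / -3 = -2
t = (4 - (-4)*(-2)) / -1 = 4
s = (8 - (6)*(4) - (3)*(-2)) / -5 = 2

(2, 4, -2)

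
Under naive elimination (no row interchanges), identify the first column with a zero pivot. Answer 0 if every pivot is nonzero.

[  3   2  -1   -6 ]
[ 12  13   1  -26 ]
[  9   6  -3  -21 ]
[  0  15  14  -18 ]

Naive forward elimination:
R2 <- R2 - (4)*R1:  [  0   5   5  -2 ]
R3 <- R3 - (3)*R1:  [  0   0   0  -3 ]
R4 <- R4 - (3)*R2:  [   0    0   -1  -12 ]
Matrix at this point:
[ 3  2  -1   -6 ]
[ 0  5   5   -2 ]
[ 0  0   0   -3 ]
[ 0  0  -1  -12 ]
Pivot entry (3,3) is zero but row 4 has -1 in column 3 -> naive elimination stops; a row interchange (e.g. R3 <-> R4) would be required here.

first zero-pivot column = 3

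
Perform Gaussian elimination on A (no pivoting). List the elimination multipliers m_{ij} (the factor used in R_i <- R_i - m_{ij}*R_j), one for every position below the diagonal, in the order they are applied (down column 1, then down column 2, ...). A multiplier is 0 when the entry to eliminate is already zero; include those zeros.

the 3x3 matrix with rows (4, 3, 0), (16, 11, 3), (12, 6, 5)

Forward elimination:
R2 <- R2 - (4)*R1:  [  0  -1   3 ]
R3 <- R3 - (3)*R1:  [  0  -3   5 ]
R3 <- R3 - (3)*R2:  [  0   0  -4 ]
Multipliers (in order of application): m_{21} = 4, m_{31} = 3, m_{32} = 3

multipliers: 4, 3, 3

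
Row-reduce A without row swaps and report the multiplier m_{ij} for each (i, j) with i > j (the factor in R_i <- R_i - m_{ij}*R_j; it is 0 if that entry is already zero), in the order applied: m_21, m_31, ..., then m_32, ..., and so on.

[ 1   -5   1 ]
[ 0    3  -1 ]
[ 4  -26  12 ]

Forward elimination:
R2: entry in column 1 is already 0 -> m_{21} = 0 (no row operation needed)
R3 <- R3 - (4)*R1:  [  0  -6   8 ]
R3 <- R3 - (-2)*R2:  [ 0  0  6 ]
Multipliers (in order of application): m_{21} = 0, m_{31} = 4, m_{32} = -2

multipliers: 0, 4, -2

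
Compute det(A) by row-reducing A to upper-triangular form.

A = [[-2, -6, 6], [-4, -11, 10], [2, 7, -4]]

Forward elimination:
R2 <- R2 - (2)*R1:  [  0   1  -2 ]
R3 <- R3 - (-1)*R1:  [ 0  1  2 ]
R3 <- R3 - (1)*R2:  [ 0  0  4 ]
Upper-triangular form:
[ -2  -6   6 ]
[  0   1  -2 ]
[  0   0   4 ]
det(A) = (-1)^0 * (-2) * (1) * (4) = -8  (0 row swaps -> sign +1)

det(A) = -8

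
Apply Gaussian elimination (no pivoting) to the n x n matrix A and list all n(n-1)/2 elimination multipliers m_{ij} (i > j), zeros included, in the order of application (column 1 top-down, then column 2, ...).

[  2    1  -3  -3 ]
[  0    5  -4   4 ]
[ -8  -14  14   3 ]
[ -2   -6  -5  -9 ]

Forward elimination:
R2: entry in column 1 is already 0 -> m_{21} = 0 (no row operation needed)
R3 <- R3 - (-4)*R1:  [   0  -10    2   -9 ]
R4 <- R4 - (-1)*R1:  [   0   -5   -8  -12 ]
R3 <- R3 - (-2)*R2:  [  0   0  -6  -1 ]
R4 <- R4 - (-1)*R2:  [   0    0  -12   -8 ]
R4 <- R4 - (2)*R3:  [  0   0   0  -6 ]
Multipliers (in order of application): m_{21} = 0, m_{31} = -4, m_{41} = -1, m_{32} = -2, m_{42} = -1, m_{43} = 2

multipliers: 0, -4, -1, -2, -1, 2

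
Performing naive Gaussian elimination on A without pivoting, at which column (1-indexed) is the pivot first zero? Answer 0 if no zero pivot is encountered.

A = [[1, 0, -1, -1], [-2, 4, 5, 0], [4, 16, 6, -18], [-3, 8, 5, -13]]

first zero-pivot column = 4

Naive forward elimination:
R2 <- R2 - (-2)*R1:  [  0   4   3  -2 ]
R3 <- R3 - (4)*R1:  [   0   16   10  -14 ]
R4 <- R4 - (-3)*R1:  [   0    8    2  -16 ]
R3 <- R3 - (4)*R2:  [  0   0  -2  -6 ]
R4 <- R4 - (2)*R2:  [   0    0   -4  -12 ]
R4 <- R4 - (2)*R3:  [ 0  0  0  0 ]
Matrix at this point:
[ 1  0  -1  -1 ]
[ 0  4   3  -2 ]
[ 0  0  -2  -6 ]
[ 0  0   0   0 ]
Pivot entry (4,4) in the last row is zero and there are no rows below to swap with -> zero pivot in column 4 (A is singular).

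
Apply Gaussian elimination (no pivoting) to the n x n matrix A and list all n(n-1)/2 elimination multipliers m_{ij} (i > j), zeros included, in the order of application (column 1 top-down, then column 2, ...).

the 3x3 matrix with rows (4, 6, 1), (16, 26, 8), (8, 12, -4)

multipliers: 4, 2, 0

Forward elimination:
R2 <- R2 - (4)*R1:  [ 0  2  4 ]
R3 <- R3 - (2)*R1:  [  0   0  -6 ]
R3: entry in column 2 is already 0 -> m_{32} = 0 (no row operation needed)
Multipliers (in order of application): m_{21} = 4, m_{31} = 2, m_{32} = 0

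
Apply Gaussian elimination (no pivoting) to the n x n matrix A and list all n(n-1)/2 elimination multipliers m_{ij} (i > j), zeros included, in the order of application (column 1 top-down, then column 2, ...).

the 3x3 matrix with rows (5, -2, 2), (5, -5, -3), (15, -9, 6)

multipliers: 1, 3, 1

Forward elimination:
R2 <- R2 - (1)*R1:  [  0  -3  -5 ]
R3 <- R3 - (3)*R1:  [  0  -3   0 ]
R3 <- R3 - (1)*R2:  [ 0  0  5 ]
Multipliers (in order of application): m_{21} = 1, m_{31} = 3, m_{32} = 1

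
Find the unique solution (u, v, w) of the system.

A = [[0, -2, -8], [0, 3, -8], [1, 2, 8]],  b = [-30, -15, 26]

(-4, 3, 3)

Forward elimination on [A|b]:
R1 <-> R3   (pivot in column 1 was zero)
[ 1   2   8   26 ]
[ 0   3  -8  -15 ]
[ 0  -2  -8  -30 ]
R3 <- R3 - (-2/3)*R2:  [     0      0  -40/3    -40 ]
Row echelon form:
[ 1  2      8  |   26 ]
[ 0  3     -8  |  -15 ]
[ 0  0  -40/3  |  -40 ]
Back-substitution:
w = (-40) / (-40/3) = 3
v = (-15 - (-8)*(3)) / 3 = 3
u = (26 - (2)*(3) - (8)*(3)) / 1 = -4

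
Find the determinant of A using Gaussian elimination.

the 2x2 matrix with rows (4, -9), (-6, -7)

det(A) = -82

Forward elimination:
R2 <- R2 - (-3/2)*R1:  [     0  -41/2 ]
Upper-triangular form:
[ 4     -9 ]
[ 0  -41/2 ]
det(A) = (-1)^0 * (4) * (-41/2) = -82  (0 row swaps -> sign +1)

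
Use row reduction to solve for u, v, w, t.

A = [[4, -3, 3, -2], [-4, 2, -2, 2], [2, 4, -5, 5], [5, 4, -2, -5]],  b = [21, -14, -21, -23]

Forward elimination on [A|b]:
R2 <- R2 - (-1)*R1:  [  0  -1   1   0   7 ]
R3 <- R3 - (1/2)*R1:  [     0   11/2  -13/2      6  -63/2 ]
R4 <- R4 - (5/4)*R1:  [      0    31/4   -23/4    -5/2  -197/4 ]
R3 <- R3 - (-11/2)*R2:  [  0   0  -1   6   7 ]
R4 <- R4 - (-31/4)*R2:  [    0     0     2  -5/2     5 ]
R4 <- R4 - (-2)*R3:  [    0     0     0  19/2    19 ]
Row echelon form:
[ 4  -3   3    -2  |  21 ]
[ 0  -1   1     0  |   7 ]
[ 0   0  -1     6  |   7 ]
[ 0   0   0  19/2  |  19 ]
Back-substitution:
t = (19) / (19/2) = 2
w = (7 - (6)*(2)) / -1 = 5
v = (7 - (1)*(5)) / -1 = -2
u = (21 - (-3)*(-2) - (3)*(5) - (-2)*(2)) / 4 = 1

(1, -2, 5, 2)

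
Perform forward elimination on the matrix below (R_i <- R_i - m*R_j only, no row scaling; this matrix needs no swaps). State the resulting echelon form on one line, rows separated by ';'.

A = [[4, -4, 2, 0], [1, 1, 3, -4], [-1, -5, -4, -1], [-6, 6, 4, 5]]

REF = [4 -4 2 0; 0 2 5/2 -4; 0 0 4 -13; 0 0 0 111/4]

Forward elimination:
R2 <- R2 - (1/4)*R1:  [   0    2  5/2   -4 ]
R3 <- R3 - (-1/4)*R1:  [    0    -6  -7/2    -1 ]
R4 <- R4 - (-3/2)*R1:  [ 0  0  7  5 ]
R3 <- R3 - (-3)*R2:  [   0    0    4  -13 ]
R4 <- R4 - (7/4)*R3:  [     0      0      0  111/4 ]
Row echelon form:
[ 4  -4    2      0 ]
[ 0   2  5/2     -4 ]
[ 0   0    4    -13 ]
[ 0   0    0  111/4 ]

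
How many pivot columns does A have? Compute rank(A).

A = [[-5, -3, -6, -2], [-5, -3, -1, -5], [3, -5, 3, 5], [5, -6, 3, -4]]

rank(A) = 4

Row reduction:
R2 <- R2 - (1)*R1:  [  0   0   5  -3 ]
R3 <- R3 - (-3/5)*R1:  [     0  -34/5   -3/5   19/5 ]
R4 <- R4 - (-1)*R1:  [  0  -9  -3  -6 ]
R2 <-> R3   (pivot in column 2 was zero)
[ -5     -3    -6    -2 ]
[  0  -34/5  -3/5  19/5 ]
[  0      0     5    -3 ]
[  0     -9    -3    -6 ]
R4 <- R4 - (45/34)*R2:  [       0        0   -75/34  -375/34 ]
R4 <- R4 - (-15/34)*R3:  [       0        0        0  -210/17 ]
Row echelon form:
[ -5     -3    -6       -2 ]
[  0  -34/5  -3/5     19/5 ]
[  0      0     5       -3 ]
[  0      0     0  -210/17 ]
Nonzero rows / pivot columns: 4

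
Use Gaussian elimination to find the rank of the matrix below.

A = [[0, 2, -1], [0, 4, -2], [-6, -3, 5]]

rank(A) = 2

Row reduction:
R1 <-> R3   (pivot in column 1 was zero)
[ -6  -3   5 ]
[  0   4  -2 ]
[  0   2  -1 ]
R3 <- R3 - (1/2)*R2:  [ 0  0  0 ]
Row echelon form:
[ -6  -3   5 ]
[  0   4  -2 ]
[  0   0   0 ]
Nonzero rows / pivot columns: 2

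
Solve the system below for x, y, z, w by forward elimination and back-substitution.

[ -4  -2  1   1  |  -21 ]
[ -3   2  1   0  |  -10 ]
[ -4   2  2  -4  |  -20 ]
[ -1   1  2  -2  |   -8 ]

(4, 2, -2, 1)

Forward elimination on [A|b]:
R2 <- R2 - (3/4)*R1:  [    0   7/2   1/4  -3/4  23/4 ]
R3 <- R3 - (1)*R1:  [  0   4   1  -5   1 ]
R4 <- R4 - (1/4)*R1:  [     0    3/2    7/4   -9/4  -11/4 ]
R3 <- R3 - (8/7)*R2:  [     0      0    5/7  -29/7  -39/7 ]
R4 <- R4 - (3/7)*R2:  [      0       0   23/14  -27/14  -73/14 ]
R4 <- R4 - (23/10)*R3:  [    0     0     0  38/5  38/5 ]
Row echelon form:
[ -4   -2    1      1  |    -21 ]
[  0  7/2  1/4   -3/4  |   23/4 ]
[  0    0  5/7  -29/7  |  -39/7 ]
[  0    0    0   38/5  |   38/5 ]
Back-substitution:
w = (38/5) / (38/5) = 1
z = (-39/7 - (-29/7)*(1)) / (5/7) = -2
y = (23/4 - (1/4)*(-2) - (-3/4)*(1)) / (7/2) = 2
x = (-21 - (-2)*(2) - (1)*(-2) - (1)*(1)) / -4 = 4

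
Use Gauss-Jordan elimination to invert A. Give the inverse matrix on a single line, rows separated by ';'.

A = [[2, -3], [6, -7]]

inverse = [-7/4 3/4; -3/2 1/2]

Gauss-Jordan on [A | I]:
R1 <- (1/2)*R1:  [    1  -3/2  |   1/2     0 ]
R2 <- R2 - (6)*R1:  [  0   2  |  -3   1 ]
R2 <- (1/2)*R2:  [    0     1  |  -3/2   1/2 ]
R1 <- R1 - (-3/2)*R2:  [    1     0  |  -7/4   3/4 ]
Right block of [I | A^{-1}] is the inverse:
[ -7/4  3/4 ]
[ -3/2  1/2 ]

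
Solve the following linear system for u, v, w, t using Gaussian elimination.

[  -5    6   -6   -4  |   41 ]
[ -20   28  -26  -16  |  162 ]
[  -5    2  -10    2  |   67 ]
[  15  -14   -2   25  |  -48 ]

(-5, -3, -5, -1)

Forward elimination on [A|b]:
R2 <- R2 - (4)*R1:  [  0   4  -2   0  -2 ]
R3 <- R3 - (1)*R1:  [  0  -4  -4   6  26 ]
R4 <- R4 - (-3)*R1:  [   0    4  -20   13   75 ]
R3 <- R3 - (-1)*R2:  [  0   0  -6   6  24 ]
R4 <- R4 - (1)*R2:  [   0    0  -18   13   77 ]
R4 <- R4 - (3)*R3:  [  0   0   0  -5   5 ]
Row echelon form:
[ -5  6  -6  -4  |  41 ]
[  0  4  -2   0  |  -2 ]
[  0  0  -6   6  |  24 ]
[  0  0   0  -5  |   5 ]
Back-substitution:
t = (5) / -5 = -1
w = (24 - (6)*(-1)) / -6 = -5
v = (-2 - (-2)*(-5)) / 4 = -3
u = (41 - (6)*(-3) - (-6)*(-5) - (-4)*(-1)) / -5 = -5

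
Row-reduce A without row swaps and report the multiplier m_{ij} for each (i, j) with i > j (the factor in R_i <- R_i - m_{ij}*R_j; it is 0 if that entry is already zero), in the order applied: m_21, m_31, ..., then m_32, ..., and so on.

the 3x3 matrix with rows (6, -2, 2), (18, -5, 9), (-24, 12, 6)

multipliers: 3, -4, 4

Forward elimination:
R2 <- R2 - (3)*R1:  [ 0  1  3 ]
R3 <- R3 - (-4)*R1:  [  0   4  14 ]
R3 <- R3 - (4)*R2:  [ 0  0  2 ]
Multipliers (in order of application): m_{21} = 3, m_{31} = -4, m_{32} = 4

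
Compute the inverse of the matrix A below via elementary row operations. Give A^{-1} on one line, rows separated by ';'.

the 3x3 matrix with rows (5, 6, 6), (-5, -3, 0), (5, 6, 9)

Gauss-Jordan on [A | I]:
R1 <- (1/5)*R1:  [   1  6/5  6/5  |  1/5    0    0 ]
R2 <- R2 - (-5)*R1:  [ 0  3  6  |  1  1  0 ]
R3 <- R3 - (5)*R1:  [  0   0   3  |  -1   0   1 ]
R2 <- (1/3)*R2:  [   0    1    2  |  1/3  1/3    0 ]
R1 <- R1 - (6/5)*R2:  [    1     0  -6/5  |  -1/5  -2/5     0 ]
R3 <- (1/3)*R3:  [    0     0     1  |  -1/3     0   1/3 ]
R1 <- R1 - (-6/5)*R3:  [    1     0     0  |  -3/5  -2/5   2/5 ]
R2 <- R2 - (2)*R3:  [    0     1     0  |     1   1/3  -2/3 ]
Right block of [I | A^{-1}] is the inverse:
[ -3/5  -2/5   2/5 ]
[    1   1/3  -2/3 ]
[ -1/3     0   1/3 ]

inverse = [-3/5 -2/5 2/5; 1 1/3 -2/3; -1/3 0 1/3]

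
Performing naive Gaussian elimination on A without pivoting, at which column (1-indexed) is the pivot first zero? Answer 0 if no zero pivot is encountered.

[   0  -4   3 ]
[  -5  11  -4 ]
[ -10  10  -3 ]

first zero-pivot column = 1

Naive forward elimination:
Pivot entry (1,1) is zero but row 2 has -5 in column 1 -> naive elimination stops; a row interchange (e.g. R1 <-> R2) would be required here.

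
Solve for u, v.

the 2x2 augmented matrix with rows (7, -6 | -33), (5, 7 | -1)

(-3, 2)

Forward elimination on [A|b]:
R2 <- R2 - (5/7)*R1:  [     0   79/7  158/7 ]
Row echelon form:
[ 7    -6  |    -33 ]
[ 0  79/7  |  158/7 ]
Back-substitution:
v = (158/7) / (79/7) = 2
u = (-33 - (-6)*(2)) / 7 = -3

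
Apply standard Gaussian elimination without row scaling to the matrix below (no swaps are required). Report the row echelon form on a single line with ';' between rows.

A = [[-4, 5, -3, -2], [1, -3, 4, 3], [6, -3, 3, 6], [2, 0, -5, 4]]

Forward elimination:
R2 <- R2 - (-1/4)*R1:  [    0  -7/4  13/4   5/2 ]
R3 <- R3 - (-3/2)*R1:  [    0   9/2  -3/2     3 ]
R4 <- R4 - (-1/2)*R1:  [     0    5/2  -13/2      3 ]
R3 <- R3 - (-18/7)*R2:  [    0     0  48/7  66/7 ]
R4 <- R4 - (-10/7)*R2:  [     0      0  -13/7   46/7 ]
R4 <- R4 - (-13/48)*R3:  [    0     0     0  73/8 ]
Row echelon form:
[ -4     5    -3    -2 ]
[  0  -7/4  13/4   5/2 ]
[  0     0  48/7  66/7 ]
[  0     0     0  73/8 ]

REF = [-4 5 -3 -2; 0 -7/4 13/4 5/2; 0 0 48/7 66/7; 0 0 0 73/8]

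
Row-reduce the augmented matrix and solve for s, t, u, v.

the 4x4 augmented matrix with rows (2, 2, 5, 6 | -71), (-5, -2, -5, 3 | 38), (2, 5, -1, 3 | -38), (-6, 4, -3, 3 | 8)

Forward elimination on [A|b]:
R2 <- R2 - (-5/2)*R1:  [      0       3    15/2      18  -279/2 ]
R3 <- R3 - (1)*R1:  [  0   3  -6  -3  33 ]
R4 <- R4 - (-3)*R1:  [    0    10    12    21  -205 ]
R3 <- R3 - (1)*R2:  [     0      0  -27/2    -21  345/2 ]
R4 <- R4 - (10/3)*R2:  [   0    0  -13  -39  260 ]
R4 <- R4 - (26/27)*R3:  [      0       0       0  -169/9   845/9 ]
Row echelon form:
[ 2  2      5       6  |     -71 ]
[ 0  3   15/2      18  |  -279/2 ]
[ 0  0  -27/2     -21  |   345/2 ]
[ 0  0      0  -169/9  |   845/9 ]
Back-substitution:
v = (845/9) / (-169/9) = -5
u = (345/2 - (-21)*(-5)) / (-27/2) = -5
t = (-279/2 - (15/2)*(-5) - (18)*(-5)) / 3 = -4
s = (-71 - (2)*(-4) - (5)*(-5) - (6)*(-5)) / 2 = -4

(-4, -4, -5, -5)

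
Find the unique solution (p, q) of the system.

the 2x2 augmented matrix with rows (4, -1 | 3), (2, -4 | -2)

Forward elimination on [A|b]:
R2 <- R2 - (1/2)*R1:  [    0  -7/2  -7/2 ]
Row echelon form:
[ 4    -1  |     3 ]
[ 0  -7/2  |  -7/2 ]
Back-substitution:
q = (-7/2) / (-7/2) = 1
p = (3 - (-1)*(1)) / 4 = 1

(1, 1)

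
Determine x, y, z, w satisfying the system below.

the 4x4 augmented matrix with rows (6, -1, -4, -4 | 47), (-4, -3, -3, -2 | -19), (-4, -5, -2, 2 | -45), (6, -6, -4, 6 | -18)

Forward elimination on [A|b]:
R2 <- R2 - (-2/3)*R1:  [     0  -11/3  -17/3  -14/3   37/3 ]
R3 <- R3 - (-2/3)*R1:  [     0  -17/3  -14/3   -2/3  -41/3 ]
R4 <- R4 - (1)*R1:  [   0   -5    0   10  -65 ]
R3 <- R3 - (17/11)*R2:  [       0        0    45/11    72/11  -360/11 ]
R4 <- R4 - (15/11)*R2:  [       0        0    85/11   180/11  -900/11 ]
R4 <- R4 - (17/9)*R3:  [   0    0    0    4  -20 ]
Row echelon form:
[ 6     -1     -4     -4  |       47 ]
[ 0  -11/3  -17/3  -14/3  |     37/3 ]
[ 0      0  45/11  72/11  |  -360/11 ]
[ 0      0      0      4  |      -20 ]
Back-substitution:
w = (-20) / 4 = -5
z = (-360/11 - (72/11)*(-5)) / (45/11) = 0
y = (37/3 - (-17/3)*(0) - (-14/3)*(-5)) / (-11/3) = 3
x = (47 - (-1)*(3) - (-4)*(0) - (-4)*(-5)) / 6 = 5

(5, 3, 0, -5)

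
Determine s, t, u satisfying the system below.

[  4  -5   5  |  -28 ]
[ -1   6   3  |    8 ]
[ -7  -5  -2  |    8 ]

(-2, 2, -2)

Forward elimination on [A|b]:
R2 <- R2 - (-1/4)*R1:  [    0  19/4  17/4     1 ]
R3 <- R3 - (-7/4)*R1:  [     0  -55/4   27/4    -41 ]
R3 <- R3 - (-55/19)*R2:  [       0        0   362/19  -724/19 ]
Row echelon form:
[ 4    -5       5  |      -28 ]
[ 0  19/4    17/4  |        1 ]
[ 0     0  362/19  |  -724/19 ]
Back-substitution:
u = (-724/19) / (362/19) = -2
t = (1 - (17/4)*(-2)) / (19/4) = 2
s = (-28 - (-5)*(2) - (5)*(-2)) / 4 = -2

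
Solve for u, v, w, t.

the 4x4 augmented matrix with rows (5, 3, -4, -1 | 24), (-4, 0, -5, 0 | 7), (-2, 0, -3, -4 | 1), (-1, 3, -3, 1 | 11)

(2, 1, -3, 1)

Forward elimination on [A|b]:
R2 <- R2 - (-4/5)*R1:  [     0   12/5  -41/5   -4/5  131/5 ]
R3 <- R3 - (-2/5)*R1:  [     0    6/5  -23/5  -22/5   53/5 ]
R4 <- R4 - (-1/5)*R1:  [     0   18/5  -19/5    4/5   79/5 ]
R3 <- R3 - (1/2)*R2:  [    0     0  -1/2    -4  -5/2 ]
R4 <- R4 - (3/2)*R2:  [     0      0   17/2      2  -47/2 ]
R4 <- R4 - (-17)*R3:  [   0    0    0  -66  -66 ]
Row echelon form:
[ 5     3     -4    -1  |     24 ]
[ 0  12/5  -41/5  -4/5  |  131/5 ]
[ 0     0   -1/2    -4  |   -5/2 ]
[ 0     0      0   -66  |    -66 ]
Back-substitution:
t = (-66) / -66 = 1
w = (-5/2 - (-4)*(1)) / (-1/2) = -3
v = (131/5 - (-41/5)*(-3) - (-4/5)*(1)) / (12/5) = 1
u = (24 - (3)*(1) - (-4)*(-3) - (-1)*(1)) / 5 = 2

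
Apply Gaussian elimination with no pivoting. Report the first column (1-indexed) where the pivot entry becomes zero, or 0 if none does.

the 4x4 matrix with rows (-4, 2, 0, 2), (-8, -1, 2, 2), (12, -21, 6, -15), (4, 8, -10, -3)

Naive forward elimination:
R2 <- R2 - (2)*R1:  [  0  -5   2  -2 ]
R3 <- R3 - (-3)*R1:  [   0  -15    6   -9 ]
R4 <- R4 - (-1)*R1:  [   0   10  -10   -1 ]
R3 <- R3 - (3)*R2:  [  0   0   0  -3 ]
R4 <- R4 - (-2)*R2:  [  0   0  -6  -5 ]
Matrix at this point:
[ -4   2   0   2 ]
[  0  -5   2  -2 ]
[  0   0   0  -3 ]
[  0   0  -6  -5 ]
Pivot entry (3,3) is zero but row 4 has -6 in column 3 -> naive elimination stops; a row interchange (e.g. R3 <-> R4) would be required here.

first zero-pivot column = 3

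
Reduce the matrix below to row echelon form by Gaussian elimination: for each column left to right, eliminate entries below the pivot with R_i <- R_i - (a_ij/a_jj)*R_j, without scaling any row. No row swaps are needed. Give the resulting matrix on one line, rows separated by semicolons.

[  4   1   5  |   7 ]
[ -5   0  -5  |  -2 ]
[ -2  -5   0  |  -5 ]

REF = [4 1 5 7; 0 5/4 5/4 27/4; 0 0 7 114/5]

Forward elimination:
R2 <- R2 - (-5/4)*R1:  [    0   5/4   5/4  27/4 ]
R3 <- R3 - (-1/2)*R1:  [    0  -9/2   5/2  -3/2 ]
R3 <- R3 - (-18/5)*R2:  [     0      0      7  114/5 ]
Row echelon form:
[ 4    1    5  |      7 ]
[ 0  5/4  5/4  |   27/4 ]
[ 0    0    7  |  114/5 ]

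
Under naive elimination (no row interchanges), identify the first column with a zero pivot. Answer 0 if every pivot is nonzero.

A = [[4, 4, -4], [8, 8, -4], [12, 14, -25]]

first zero-pivot column = 2

Naive forward elimination:
R2 <- R2 - (2)*R1:  [ 0  0  4 ]
R3 <- R3 - (3)*R1:  [   0    2  -13 ]
Matrix at this point:
[ 4  4   -4 ]
[ 0  0    4 ]
[ 0  2  -13 ]
Pivot entry (2,2) is zero but row 3 has 2 in column 2 -> naive elimination stops; a row interchange (e.g. R2 <-> R3) would be required here.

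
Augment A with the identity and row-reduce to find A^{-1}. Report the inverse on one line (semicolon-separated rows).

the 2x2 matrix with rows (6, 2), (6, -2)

inverse = [1/12 1/12; 1/4 -1/4]

Gauss-Jordan on [A | I]:
R1 <- (1/6)*R1:  [   1  1/3  |  1/6    0 ]
R2 <- R2 - (6)*R1:  [  0  -4  |  -1   1 ]
R2 <- (1/-4)*R2:  [    0     1  |   1/4  -1/4 ]
R1 <- R1 - (1/3)*R2:  [    1     0  |  1/12  1/12 ]
Right block of [I | A^{-1}] is the inverse:
[ 1/12  1/12 ]
[  1/4  -1/4 ]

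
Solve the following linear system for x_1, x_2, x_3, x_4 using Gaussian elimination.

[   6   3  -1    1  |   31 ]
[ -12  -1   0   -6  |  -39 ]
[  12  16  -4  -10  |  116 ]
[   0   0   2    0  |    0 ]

(4, 3, 0, -2)

Forward elimination on [A|b]:
R2 <- R2 - (-2)*R1:  [  0   5  -2  -4  23 ]
R3 <- R3 - (2)*R1:  [   0   10   -2  -12   54 ]
R3 <- R3 - (2)*R2:  [  0   0   2  -4   8 ]
R4 <- R4 - (1)*R3:  [  0   0   0   4  -8 ]
Row echelon form:
[ 6  3  -1   1  |  31 ]
[ 0  5  -2  -4  |  23 ]
[ 0  0   2  -4  |   8 ]
[ 0  0   0   4  |  -8 ]
Back-substitution:
x_4 = (-8) / 4 = -2
x_3 = (8 - (-4)*(-2)) / 2 = 0
x_2 = (23 - (-2)*(0) - (-4)*(-2)) / 5 = 3
x_1 = (31 - (3)*(3) - (-1)*(0) - (1)*(-2)) / 6 = 4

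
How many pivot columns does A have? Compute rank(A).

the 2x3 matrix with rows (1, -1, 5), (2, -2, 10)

rank(A) = 1

Row reduction:
R2 <- R2 - (2)*R1:  [ 0  0  0 ]
Row echelon form:
[ 1  -1  5 ]
[ 0   0  0 ]
Nonzero rows / pivot columns: 1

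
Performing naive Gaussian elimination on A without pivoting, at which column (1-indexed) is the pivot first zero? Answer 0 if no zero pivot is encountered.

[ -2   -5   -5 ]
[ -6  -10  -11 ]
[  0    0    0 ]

Naive forward elimination:
R2 <- R2 - (3)*R1:  [ 0  5  4 ]
Matrix at this point:
[ -2  -5  -5 ]
[  0   5   4 ]
[  0   0   0 ]
Pivot entry (3,3) in the last row is zero and there are no rows below to swap with -> zero pivot in column 3 (A is singular).

first zero-pivot column = 3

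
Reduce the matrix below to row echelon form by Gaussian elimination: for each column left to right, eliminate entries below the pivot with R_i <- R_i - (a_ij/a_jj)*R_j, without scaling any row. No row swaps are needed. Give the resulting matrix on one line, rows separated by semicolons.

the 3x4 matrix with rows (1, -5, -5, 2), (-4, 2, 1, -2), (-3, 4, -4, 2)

Forward elimination:
R2 <- R2 - (-4)*R1:  [   0  -18  -19    6 ]
R3 <- R3 - (-3)*R1:  [   0  -11  -19    8 ]
R3 <- R3 - (11/18)*R2:  [       0        0  -133/18     13/3 ]
Row echelon form:
[ 1   -5       -5     2 ]
[ 0  -18      -19     6 ]
[ 0    0  -133/18  13/3 ]

REF = [1 -5 -5 2; 0 -18 -19 6; 0 0 -133/18 13/3]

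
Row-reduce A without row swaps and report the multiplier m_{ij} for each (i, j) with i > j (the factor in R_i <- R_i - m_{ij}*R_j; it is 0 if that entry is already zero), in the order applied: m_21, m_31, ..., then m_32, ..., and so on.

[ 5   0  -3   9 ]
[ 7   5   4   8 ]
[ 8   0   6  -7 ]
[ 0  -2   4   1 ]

multipliers: 7/5, 8/5, 0, 0, -2/5, 91/135

Forward elimination:
R2 <- R2 - (7/5)*R1:  [     0      5   41/5  -23/5 ]
R3 <- R3 - (8/5)*R1:  [      0       0    54/5  -107/5 ]
R4: entry in column 1 is already 0 -> m_{41} = 0 (no row operation needed)
R3: entry in column 2 is already 0 -> m_{32} = 0 (no row operation needed)
R4 <- R4 - (-2/5)*R2:  [      0       0  182/25  -21/25 ]
R4 <- R4 - (91/135)*R3:  [        0         0         0  1834/135 ]
Multipliers (in order of application): m_{21} = 7/5, m_{31} = 8/5, m_{41} = 0, m_{32} = 0, m_{42} = -2/5, m_{43} = 91/135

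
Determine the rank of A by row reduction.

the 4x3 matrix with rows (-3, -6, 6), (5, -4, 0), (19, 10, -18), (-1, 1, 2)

rank(A) = 3

Row reduction:
R2 <- R2 - (-5/3)*R1:  [   0  -14   10 ]
R3 <- R3 - (-19/3)*R1:  [   0  -28   20 ]
R4 <- R4 - (1/3)*R1:  [ 0  3  0 ]
R3 <- R3 - (2)*R2:  [ 0  0  0 ]
R4 <- R4 - (-3/14)*R2:  [    0     0  15/7 ]
R3 <-> R4   (pivot in column 3 was zero)
[ -3   -6     6 ]
[  0  -14    10 ]
[  0    0  15/7 ]
[  0    0     0 ]
Row echelon form:
[ -3   -6     6 ]
[  0  -14    10 ]
[  0    0  15/7 ]
[  0    0     0 ]
Nonzero rows / pivot columns: 3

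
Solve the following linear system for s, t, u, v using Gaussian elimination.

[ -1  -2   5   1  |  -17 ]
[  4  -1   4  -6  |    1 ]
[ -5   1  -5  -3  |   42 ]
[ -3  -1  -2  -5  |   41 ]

(-2, -5, -5, -4)

Forward elimination on [A|b]:
R2 <- R2 - (-4)*R1:  [   0   -9   24   -2  -67 ]
R3 <- R3 - (5)*R1:  [   0   11  -30   -8  127 ]
R4 <- R4 - (3)*R1:  [   0    5  -17   -8   92 ]
R3 <- R3 - (-11/9)*R2:  [     0      0   -2/3  -94/9  406/9 ]
R4 <- R4 - (-5/9)*R2:  [     0      0  -11/3  -82/9  493/9 ]
R4 <- R4 - (11/2)*R3:  [      0       0       0   145/3  -580/3 ]
Row echelon form:
[ -1  -2     5      1  |     -17 ]
[  0  -9    24     -2  |     -67 ]
[  0   0  -2/3  -94/9  |   406/9 ]
[  0   0     0  145/3  |  -580/3 ]
Back-substitution:
v = (-580/3) / (145/3) = -4
u = (406/9 - (-94/9)*(-4)) / (-2/3) = -5
t = (-67 - (24)*(-5) - (-2)*(-4)) / -9 = -5
s = (-17 - (-2)*(-5) - (5)*(-5) - (1)*(-4)) / -1 = -2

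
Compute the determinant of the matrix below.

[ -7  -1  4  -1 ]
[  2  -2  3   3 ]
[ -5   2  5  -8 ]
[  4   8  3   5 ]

det(A) = 2716

Forward elimination:
R2 <- R2 - (-2/7)*R1:  [     0  -16/7   29/7   19/7 ]
R3 <- R3 - (5/7)*R1:  [     0   19/7   15/7  -51/7 ]
R4 <- R4 - (-4/7)*R1:  [    0  52/7  37/7  31/7 ]
R3 <- R3 - (-19/16)*R2:  [      0       0  113/16  -65/16 ]
R4 <- R4 - (-13/4)*R2:  [    0     0  75/4  53/4 ]
R4 <- R4 - (300/113)*R3:  [        0         0         0  2716/113 ]
Upper-triangular form:
[ -7     -1       4        -1 ]
[  0  -16/7    29/7      19/7 ]
[  0      0  113/16    -65/16 ]
[  0      0       0  2716/113 ]
det(A) = (-1)^0 * (-7) * (-16/7) * (113/16) * (2716/113) = 2716  (0 row swaps -> sign +1)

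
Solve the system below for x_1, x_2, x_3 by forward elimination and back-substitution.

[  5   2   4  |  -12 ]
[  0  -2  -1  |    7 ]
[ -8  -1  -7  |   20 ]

Forward elimination on [A|b]:
R3 <- R3 - (-8/5)*R1:  [    0  11/5  -3/5   4/5 ]
R3 <- R3 - (-11/10)*R2:  [      0       0  -17/10    17/2 ]
Row echelon form:
[ 5   2       4  |   -12 ]
[ 0  -2      -1  |     7 ]
[ 0   0  -17/10  |  17/2 ]
Back-substitution:
x_3 = (17/2) / (-17/10) = -5
x_2 = (7 - (-1)*(-5)) / -2 = -1
x_1 = (-12 - (2)*(-1) - (4)*(-5)) / 5 = 2

(2, -1, -5)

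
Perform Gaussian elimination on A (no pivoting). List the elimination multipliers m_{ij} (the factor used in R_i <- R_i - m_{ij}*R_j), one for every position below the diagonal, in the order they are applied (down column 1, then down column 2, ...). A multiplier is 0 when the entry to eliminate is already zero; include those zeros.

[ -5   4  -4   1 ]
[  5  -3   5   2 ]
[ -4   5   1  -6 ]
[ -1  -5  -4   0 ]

Forward elimination:
R2 <- R2 - (-1)*R1:  [ 0  1  1  3 ]
R3 <- R3 - (4/5)*R1:  [     0    9/5   21/5  -34/5 ]
R4 <- R4 - (1/5)*R1:  [     0  -29/5  -16/5   -1/5 ]
R3 <- R3 - (9/5)*R2:  [     0      0   12/5  -61/5 ]
R4 <- R4 - (-29/5)*R2:  [    0     0  13/5  86/5 ]
R4 <- R4 - (13/12)*R3:  [      0       0       0  365/12 ]
Multipliers (in order of application): m_{21} = -1, m_{31} = 4/5, m_{41} = 1/5, m_{32} = 9/5, m_{42} = -29/5, m_{43} = 13/12

multipliers: -1, 4/5, 1/5, 9/5, -29/5, 13/12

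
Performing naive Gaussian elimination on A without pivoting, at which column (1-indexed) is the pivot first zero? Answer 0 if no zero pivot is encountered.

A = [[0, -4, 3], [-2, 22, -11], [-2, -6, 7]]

first zero-pivot column = 1

Naive forward elimination:
Pivot entry (1,1) is zero but row 2 has -2 in column 1 -> naive elimination stops; a row interchange (e.g. R1 <-> R2) would be required here.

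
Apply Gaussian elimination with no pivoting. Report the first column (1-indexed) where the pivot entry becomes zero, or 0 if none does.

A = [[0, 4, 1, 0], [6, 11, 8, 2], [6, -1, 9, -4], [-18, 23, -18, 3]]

Naive forward elimination:
Pivot entry (1,1) is zero but row 2 has 6 in column 1 -> naive elimination stops; a row interchange (e.g. R1 <-> R2) would be required here.

first zero-pivot column = 1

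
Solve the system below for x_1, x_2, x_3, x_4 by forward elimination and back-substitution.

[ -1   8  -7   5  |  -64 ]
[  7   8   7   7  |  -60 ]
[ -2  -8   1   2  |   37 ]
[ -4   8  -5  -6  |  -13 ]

Forward elimination on [A|b]:
R2 <- R2 - (-7)*R1:  [    0    64   -42    42  -508 ]
R3 <- R3 - (2)*R1:  [   0  -24   15   -8  165 ]
R4 <- R4 - (4)*R1:  [   0  -24   23  -26  243 ]
R3 <- R3 - (-3/8)*R2:  [     0      0   -3/4   31/4  -51/2 ]
R4 <- R4 - (-3/8)*R2:  [     0      0   29/4  -41/4  105/2 ]
R4 <- R4 - (-29/3)*R3:  [     0      0      0  194/3   -194 ]
Row echelon form:
[ -1   8    -7      5  |    -64 ]
[  0  64   -42     42  |   -508 ]
[  0   0  -3/4   31/4  |  -51/2 ]
[  0   0     0  194/3  |   -194 ]
Back-substitution:
x_4 = (-194) / (194/3) = -3
x_3 = (-51/2 - (31/4)*(-3)) / (-3/4) = 3
x_2 = (-508 - (-42)*(3) - (42)*(-3)) / 64 = -4
x_1 = (-64 - (8)*(-4) - (-7)*(3) - (5)*(-3)) / -1 = -4

(-4, -4, 3, -3)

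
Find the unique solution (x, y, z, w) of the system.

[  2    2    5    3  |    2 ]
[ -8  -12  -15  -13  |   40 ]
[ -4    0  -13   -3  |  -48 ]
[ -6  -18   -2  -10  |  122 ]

Forward elimination on [A|b]:
R2 <- R2 - (-4)*R1:  [  0  -4   5  -1  48 ]
R3 <- R3 - (-2)*R1:  [   0    4   -3    3  -44 ]
R4 <- R4 - (-3)*R1:  [   0  -12   13   -1  128 ]
R3 <- R3 - (-1)*R2:  [ 0  0  2  2  4 ]
R4 <- R4 - (3)*R2:  [   0    0   -2    2  -16 ]
R4 <- R4 - (-1)*R3:  [   0    0    0    4  -12 ]
Row echelon form:
[ 2   2  5   3  |    2 ]
[ 0  -4  5  -1  |   48 ]
[ 0   0  2   2  |    4 ]
[ 0   0  0   4  |  -12 ]
Back-substitution:
w = (-12) / 4 = -3
z = (4 - (2)*(-3)) / 2 = 5
y = (48 - (5)*(5) - (-1)*(-3)) / -4 = -5
x = (2 - (2)*(-5) - (5)*(5) - (3)*(-3)) / 2 = -2

(-2, -5, 5, -3)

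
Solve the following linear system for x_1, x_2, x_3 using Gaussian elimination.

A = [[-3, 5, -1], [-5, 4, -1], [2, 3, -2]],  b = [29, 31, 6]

Forward elimination on [A|b]:
R2 <- R2 - (5/3)*R1:  [     0  -13/3    2/3  -52/3 ]
R3 <- R3 - (-2/3)*R1:  [    0  19/3  -8/3  76/3 ]
R3 <- R3 - (-19/13)*R2:  [      0       0  -22/13       0 ]
Row echelon form:
[ -3      5      -1  |     29 ]
[  0  -13/3     2/3  |  -52/3 ]
[  0      0  -22/13  |      0 ]
Back-substitution:
x_3 = (0) / (-22/13) = 0
x_2 = (-52/3 - (2/3)*(0)) / (-13/3) = 4
x_1 = (29 - (5)*(4) - (-1)*(0)) / -3 = -3

(-3, 4, 0)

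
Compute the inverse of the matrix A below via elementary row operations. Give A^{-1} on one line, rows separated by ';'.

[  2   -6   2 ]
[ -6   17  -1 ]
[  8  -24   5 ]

inverse = [61/6 -3 -14/3; 11/3 -1 -5/3; 4/3 0 -1/3]

Gauss-Jordan on [A | I]:
R1 <- (1/2)*R1:  [   1   -3    1  |  1/2    0    0 ]
R2 <- R2 - (-6)*R1:  [  0  -1   5  |   3   1   0 ]
R3 <- R3 - (8)*R1:  [  0   0  -3  |  -4   0   1 ]
R2 <- (1/-1)*R2:  [  0   1  -5  |  -3  -1   0 ]
R1 <- R1 - (-3)*R2:  [     1      0    -14  |  -17/2     -3      0 ]
R3 <- (1/-3)*R3:  [    0     0     1  |   4/3     0  -1/3 ]
R1 <- R1 - (-14)*R3:  [     1      0      0  |   61/6     -3  -14/3 ]
R2 <- R2 - (-5)*R3:  [    0     1     0  |  11/3    -1  -5/3 ]
Right block of [I | A^{-1}] is the inverse:
[ 61/6  -3  -14/3 ]
[ 11/3  -1   -5/3 ]
[  4/3   0   -1/3 ]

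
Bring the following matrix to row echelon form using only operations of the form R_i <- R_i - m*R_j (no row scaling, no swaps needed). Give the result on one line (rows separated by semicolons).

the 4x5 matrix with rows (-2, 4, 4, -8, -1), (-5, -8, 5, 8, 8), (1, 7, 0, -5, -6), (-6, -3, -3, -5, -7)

REF = [-2 4 4 -8 -1; 0 -18 -5 28 21/2; 0 0 -1/2 5 -5/4; 0 0 0 -338/3 43/3]

Forward elimination:
R2 <- R2 - (5/2)*R1:  [    0   -18    -5    28  21/2 ]
R3 <- R3 - (-1/2)*R1:  [     0      9      2     -9  -13/2 ]
R4 <- R4 - (3)*R1:  [   0  -15  -15   19   -4 ]
R3 <- R3 - (-1/2)*R2:  [    0     0  -1/2     5  -5/4 ]
R4 <- R4 - (5/6)*R2:  [     0      0  -65/6  -13/3  -51/4 ]
R4 <- R4 - (65/3)*R3:  [      0       0       0  -338/3    43/3 ]
Row echelon form:
[ -2    4     4      -8    -1 ]
[  0  -18    -5      28  21/2 ]
[  0    0  -1/2       5  -5/4 ]
[  0    0     0  -338/3  43/3 ]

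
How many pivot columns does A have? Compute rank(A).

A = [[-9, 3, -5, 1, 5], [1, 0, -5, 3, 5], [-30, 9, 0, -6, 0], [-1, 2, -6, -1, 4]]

Row reduction:
R2 <- R2 - (-1/9)*R1:  [     0    1/3  -50/9   28/9   50/9 ]
R3 <- R3 - (10/3)*R1:  [     0     -1   50/3  -28/3  -50/3 ]
R4 <- R4 - (1/9)*R1:  [     0    5/3  -49/9  -10/9   31/9 ]
R3 <- R3 - (-3)*R2:  [ 0  0  0  0  0 ]
R4 <- R4 - (5)*R2:  [     0      0   67/3  -50/3  -73/3 ]
R3 <-> R4   (pivot in column 3 was zero)
[ -9    3     -5      1      5 ]
[  0  1/3  -50/9   28/9   50/9 ]
[  0    0   67/3  -50/3  -73/3 ]
[  0    0      0      0      0 ]
Row echelon form:
[ -9    3     -5      1      5 ]
[  0  1/3  -50/9   28/9   50/9 ]
[  0    0   67/3  -50/3  -73/3 ]
[  0    0      0      0      0 ]
Nonzero rows / pivot columns: 3

rank(A) = 3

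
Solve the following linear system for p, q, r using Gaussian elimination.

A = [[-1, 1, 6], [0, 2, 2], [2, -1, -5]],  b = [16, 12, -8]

Forward elimination on [A|b]:
R3 <- R3 - (-2)*R1:  [  0   1   7  24 ]
R3 <- R3 - (1/2)*R2:  [  0   0   6  18 ]
Row echelon form:
[ -1  1  6  |  16 ]
[  0  2  2  |  12 ]
[  0  0  6  |  18 ]
Back-substitution:
r = (18) / 6 = 3
q = (12 - (2)*(3)) / 2 = 3
p = (16 - (1)*(3) - (6)*(3)) / -1 = 5

(5, 3, 3)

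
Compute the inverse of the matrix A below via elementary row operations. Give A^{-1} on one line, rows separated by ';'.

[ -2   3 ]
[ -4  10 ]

Gauss-Jordan on [A | I]:
R1 <- (1/-2)*R1:  [    1  -3/2  |  -1/2     0 ]
R2 <- R2 - (-4)*R1:  [  0   4  |  -2   1 ]
R2 <- (1/4)*R2:  [    0     1  |  -1/2   1/4 ]
R1 <- R1 - (-3/2)*R2:  [    1     0  |  -5/4   3/8 ]
Right block of [I | A^{-1}] is the inverse:
[ -5/4  3/8 ]
[ -1/2  1/4 ]

inverse = [-5/4 3/8; -1/2 1/4]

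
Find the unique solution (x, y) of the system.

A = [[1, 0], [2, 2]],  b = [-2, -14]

(-2, -5)

Forward elimination on [A|b]:
R2 <- R2 - (2)*R1:  [   0    2  -10 ]
Row echelon form:
[ 1  0  |   -2 ]
[ 0  2  |  -10 ]
Back-substitution:
y = (-10) / 2 = -5
x = (-2) / 1 = -2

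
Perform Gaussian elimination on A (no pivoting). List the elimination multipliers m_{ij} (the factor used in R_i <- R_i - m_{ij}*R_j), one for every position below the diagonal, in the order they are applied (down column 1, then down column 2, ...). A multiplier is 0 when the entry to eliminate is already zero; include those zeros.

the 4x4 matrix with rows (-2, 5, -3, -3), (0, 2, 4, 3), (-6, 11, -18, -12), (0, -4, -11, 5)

multipliers: 0, 3, 0, -2, -2, 3

Forward elimination:
R2: entry in column 1 is already 0 -> m_{21} = 0 (no row operation needed)
R3 <- R3 - (3)*R1:  [  0  -4  -9  -3 ]
R4: entry in column 1 is already 0 -> m_{41} = 0 (no row operation needed)
R3 <- R3 - (-2)*R2:  [  0   0  -1   3 ]
R4 <- R4 - (-2)*R2:  [  0   0  -3  11 ]
R4 <- R4 - (3)*R3:  [ 0  0  0  2 ]
Multipliers (in order of application): m_{21} = 0, m_{31} = 3, m_{41} = 0, m_{32} = -2, m_{42} = -2, m_{43} = 3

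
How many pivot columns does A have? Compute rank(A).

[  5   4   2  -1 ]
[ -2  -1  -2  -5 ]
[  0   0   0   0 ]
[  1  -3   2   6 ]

rank(A) = 3

Row reduction:
R2 <- R2 - (-2/5)*R1:  [     0    3/5   -6/5  -27/5 ]
R4 <- R4 - (1/5)*R1:  [     0  -19/5    8/5   31/5 ]
R4 <- R4 - (-19/3)*R2:  [   0    0   -6  -28 ]
R3 <-> R4   (pivot in column 3 was zero)
[ 5    4     2     -1 ]
[ 0  3/5  -6/5  -27/5 ]
[ 0    0    -6    -28 ]
[ 0    0     0      0 ]
Row echelon form:
[ 5    4     2     -1 ]
[ 0  3/5  -6/5  -27/5 ]
[ 0    0    -6    -28 ]
[ 0    0     0      0 ]
Nonzero rows / pivot columns: 3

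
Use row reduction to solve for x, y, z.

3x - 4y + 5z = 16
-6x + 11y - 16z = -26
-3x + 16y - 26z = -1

(5, -4, -3)

Forward elimination on [A|b]:
R2 <- R2 - (-2)*R1:  [  0   3  -6   6 ]
R3 <- R3 - (-1)*R1:  [   0   12  -21   15 ]
R3 <- R3 - (4)*R2:  [  0   0   3  -9 ]
Row echelon form:
[ 3  -4   5  |  16 ]
[ 0   3  -6  |   6 ]
[ 0   0   3  |  -9 ]
Back-substitution:
z = (-9) / 3 = -3
y = (6 - (-6)*(-3)) / 3 = -4
x = (16 - (-4)*(-4) - (5)*(-3)) / 3 = 5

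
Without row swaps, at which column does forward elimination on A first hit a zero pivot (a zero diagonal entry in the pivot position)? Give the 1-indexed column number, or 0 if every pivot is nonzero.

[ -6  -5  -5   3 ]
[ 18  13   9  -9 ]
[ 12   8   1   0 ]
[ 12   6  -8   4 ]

first zero-pivot column = 0

Naive forward elimination:
R2 <- R2 - (-3)*R1:  [  0  -2  -6   0 ]
R3 <- R3 - (-2)*R1:  [  0  -2  -9   6 ]
R4 <- R4 - (-2)*R1:  [   0   -4  -18   10 ]
R3 <- R3 - (1)*R2:  [  0   0  -3   6 ]
R4 <- R4 - (2)*R2:  [  0   0  -6  10 ]
R4 <- R4 - (2)*R3:  [  0   0   0  -2 ]
All pivots nonzero; naive elimination completes without hitting a zero pivot.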